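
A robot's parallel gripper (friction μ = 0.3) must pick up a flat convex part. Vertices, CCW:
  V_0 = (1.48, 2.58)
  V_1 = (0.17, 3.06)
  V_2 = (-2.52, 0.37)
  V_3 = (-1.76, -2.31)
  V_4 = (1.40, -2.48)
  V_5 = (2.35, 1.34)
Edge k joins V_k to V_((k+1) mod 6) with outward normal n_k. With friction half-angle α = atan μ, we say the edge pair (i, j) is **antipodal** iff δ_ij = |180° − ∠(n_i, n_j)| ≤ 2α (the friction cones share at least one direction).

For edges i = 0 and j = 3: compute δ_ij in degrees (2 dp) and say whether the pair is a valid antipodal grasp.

δ = 17.04°, valid

α = atan 0.3 = 16.70°;  2α = 33.40°
edge 0: e_0 = (-1.31, +0.48);  n_0 = (+0.3440, +0.9390)
edge 3: e_3 = (+3.16, -0.17);  n_3 = (-0.0537, -0.9986)
∠(n_0, n_3) = 162.96°
δ = |180° − 162.96°| = 17.04°
17.04° ≤ 2α = 33.40°  →  valid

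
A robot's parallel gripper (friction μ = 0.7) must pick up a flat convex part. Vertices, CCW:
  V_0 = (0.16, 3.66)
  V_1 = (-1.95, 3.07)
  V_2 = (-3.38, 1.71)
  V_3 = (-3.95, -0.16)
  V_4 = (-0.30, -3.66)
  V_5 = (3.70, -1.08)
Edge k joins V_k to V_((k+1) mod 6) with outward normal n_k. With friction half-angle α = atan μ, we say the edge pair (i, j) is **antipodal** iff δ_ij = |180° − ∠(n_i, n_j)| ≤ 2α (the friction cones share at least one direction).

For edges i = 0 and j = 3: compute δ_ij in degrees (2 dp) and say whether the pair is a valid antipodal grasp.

α = atan 0.7 = 34.99°;  2α = 69.98°
edge 0: e_0 = (-2.11, -0.59);  n_0 = (-0.2693, +0.9631)
edge 3: e_3 = (+3.65, -3.50);  n_3 = (-0.6921, -0.7218)
∠(n_0, n_3) = 120.58°
δ = |180° − 120.58°| = 59.42°
59.42° ≤ 2α = 69.98°  →  valid

δ = 59.42°, valid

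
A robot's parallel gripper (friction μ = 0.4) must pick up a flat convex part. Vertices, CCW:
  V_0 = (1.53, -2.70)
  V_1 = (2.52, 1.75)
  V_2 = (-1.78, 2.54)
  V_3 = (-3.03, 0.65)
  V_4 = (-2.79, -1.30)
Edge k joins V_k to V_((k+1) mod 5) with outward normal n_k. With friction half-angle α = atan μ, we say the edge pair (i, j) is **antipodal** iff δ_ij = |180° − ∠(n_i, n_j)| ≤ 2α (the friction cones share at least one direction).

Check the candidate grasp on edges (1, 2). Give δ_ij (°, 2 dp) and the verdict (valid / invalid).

α = atan 0.4 = 21.80°;  2α = 43.60°
edge 1: e_1 = (-4.30, +0.79);  n_1 = (+0.1807, +0.9835)
edge 2: e_2 = (-1.25, -1.89);  n_2 = (-0.8341, +0.5516)
∠(n_1, n_2) = 66.93°
δ = |180° − 66.93°| = 113.07°
113.07° > 2α = 43.60°  →  invalid

δ = 113.07°, invalid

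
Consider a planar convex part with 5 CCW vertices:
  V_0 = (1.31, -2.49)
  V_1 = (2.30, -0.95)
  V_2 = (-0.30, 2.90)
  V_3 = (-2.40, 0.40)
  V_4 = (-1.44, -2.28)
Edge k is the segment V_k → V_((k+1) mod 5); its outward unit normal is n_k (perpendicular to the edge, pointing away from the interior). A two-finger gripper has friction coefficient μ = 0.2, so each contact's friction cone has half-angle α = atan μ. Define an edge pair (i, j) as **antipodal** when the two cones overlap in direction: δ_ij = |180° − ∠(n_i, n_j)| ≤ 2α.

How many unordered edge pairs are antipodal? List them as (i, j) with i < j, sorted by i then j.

count = 2; pairs: (0,2), (1,3)

α = atan 0.2 = 11.31°;  2α = 22.62°
n_0 = (+0.8412, -0.5408)
n_1 = (+0.8287, +0.5597)
n_2 = (-0.7657, +0.6432)
n_3 = (-0.9414, -0.3372)
n_4 = (-0.0761, -0.9971)
  (0,1): δ = 113.23°  ·
  (0,2): δ = 7.30°  ✓
  (0,3): δ = 52.44°  ·
  (0,4): δ = 118.37°  ·
  (1,2): δ = 74.06°  ·
  (1,3): δ = 14.32°  ✓
  (1,4): δ = 51.60°  ·
  (2,3): δ = 120.26°  ·
  (2,4): δ = 54.34°  ·
  (3,4): δ = 114.07°  ·
antipodal pairs: 2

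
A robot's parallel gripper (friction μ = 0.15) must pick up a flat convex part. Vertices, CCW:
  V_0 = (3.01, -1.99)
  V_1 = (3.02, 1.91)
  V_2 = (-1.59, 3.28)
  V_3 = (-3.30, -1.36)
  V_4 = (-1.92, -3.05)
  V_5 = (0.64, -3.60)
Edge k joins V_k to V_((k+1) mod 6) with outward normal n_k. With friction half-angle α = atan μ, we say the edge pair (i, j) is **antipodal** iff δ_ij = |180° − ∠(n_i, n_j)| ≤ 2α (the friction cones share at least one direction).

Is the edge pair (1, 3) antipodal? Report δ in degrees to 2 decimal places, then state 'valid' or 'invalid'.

δ = 34.22°, invalid

α = atan 0.15 = 8.53°;  2α = 17.06°
edge 1: e_1 = (-4.61, +1.37);  n_1 = (+0.2849, +0.9586)
edge 3: e_3 = (+1.38, -1.69);  n_3 = (-0.7746, -0.6325)
∠(n_1, n_3) = 145.78°
δ = |180° − 145.78°| = 34.22°
34.22° > 2α = 17.06°  →  invalid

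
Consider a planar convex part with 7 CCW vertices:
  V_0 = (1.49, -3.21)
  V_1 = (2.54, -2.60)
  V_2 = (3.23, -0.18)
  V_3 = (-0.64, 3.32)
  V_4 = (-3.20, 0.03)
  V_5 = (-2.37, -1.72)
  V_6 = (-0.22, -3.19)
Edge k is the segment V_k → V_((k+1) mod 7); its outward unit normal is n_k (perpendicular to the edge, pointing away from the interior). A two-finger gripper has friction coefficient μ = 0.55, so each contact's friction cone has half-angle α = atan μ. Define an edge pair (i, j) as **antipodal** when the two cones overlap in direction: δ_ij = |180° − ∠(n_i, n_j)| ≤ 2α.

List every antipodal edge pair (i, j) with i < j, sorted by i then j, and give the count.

α = atan 0.55 = 28.81°;  2α = 57.62°
n_0 = (+0.5023, -0.8647)
n_1 = (+0.9617, -0.2742)
n_2 = (+0.6708, +0.7417)
n_3 = (-0.7892, +0.6141)
n_4 = (-0.9035, -0.4285)
n_5 = (-0.5644, -0.8255)
n_6 = (-0.0117, -0.9999)
  (0,1): δ = 136.07°  ·
  (0,2): δ = 72.28°  ·
  (0,3): δ = 21.96°  ✓
  (0,4): δ = 85.22°  ·
  (0,5): δ = 115.48°  ·
  (0,6): δ = 149.18°  ·
  (1,2): δ = 116.21°  ·
  (1,3): δ = 21.97°  ✓
  (1,4): δ = 41.29°  ✓
  (1,5): δ = 71.55°  ·
  (1,6): δ = 105.24°  ·
  (2,3): δ = 85.76°  ·
  (2,4): δ = 22.50°  ✓
  (2,5): δ = 7.76°  ✓
  (2,6): δ = 41.46°  ✓
  (3,4): δ = 116.74°  ·
  (3,5): δ = 86.47°  ·
  (3,6): δ = 52.78°  ✓
  (4,5): δ = 149.74°  ·
  (4,6): δ = 116.04°  ·
  (5,6): δ = 146.31°  ·
antipodal pairs: 7

count = 7; pairs: (0,3), (1,3), (1,4), (2,4), (2,5), (2,6), (3,6)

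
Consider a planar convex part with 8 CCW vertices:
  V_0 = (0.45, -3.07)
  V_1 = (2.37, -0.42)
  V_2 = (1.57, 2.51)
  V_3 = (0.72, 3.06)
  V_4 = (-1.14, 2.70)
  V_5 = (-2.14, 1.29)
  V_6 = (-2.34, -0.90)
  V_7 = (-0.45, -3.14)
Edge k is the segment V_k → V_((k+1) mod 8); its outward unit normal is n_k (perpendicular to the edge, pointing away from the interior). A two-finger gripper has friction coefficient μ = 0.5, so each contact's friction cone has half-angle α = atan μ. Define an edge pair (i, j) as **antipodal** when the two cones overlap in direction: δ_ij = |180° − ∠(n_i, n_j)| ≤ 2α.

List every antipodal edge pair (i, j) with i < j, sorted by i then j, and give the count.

α = atan 0.5 = 26.57°;  2α = 53.13°
n_0 = (+0.8098, -0.5867)
n_1 = (+0.9647, +0.2634)
n_2 = (+0.5433, +0.8396)
n_3 = (-0.1900, +0.9818)
n_4 = (-0.8157, +0.5785)
n_5 = (-0.9959, +0.0909)
n_6 = (-0.7643, -0.6449)
n_7 = (+0.0775, -0.9970)
  (0,1): δ = 128.80°  ·
  (0,2): δ = 86.98°  ·
  (0,3): δ = 43.12°  ✓
  (0,4): δ = 0.58°  ✓
  (0,5): δ = 30.71°  ✓
  (0,6): δ = 76.08°  ·
  (0,7): δ = 130.37°  ·
  (1,2): δ = 138.18°  ·
  (1,3): δ = 94.32°  ·
  (1,4): δ = 50.62°  ✓
  (1,5): δ = 20.49°  ✓
  (1,6): δ = 24.88°  ✓
  (1,7): δ = 79.18°  ·
  (2,3): δ = 136.14°  ·
  (2,4): δ = 92.44°  ·
  (2,5): δ = 62.31°  ·
  (2,6): δ = 16.94°  ✓
  (2,7): δ = 37.35°  ✓
  (3,4): δ = 136.30°  ·
  (3,5): δ = 106.17°  ·
  (3,6): δ = 60.80°  ·
  (3,7): δ = 6.51°  ✓
  (4,5): δ = 149.87°  ·
  (4,6): δ = 104.50°  ·
  (4,7): δ = 50.21°  ✓
  (5,6): δ = 134.63°  ·
  (5,7): δ = 80.33°  ·
  (6,7): δ = 125.71°  ·
antipodal pairs: 10

count = 10; pairs: (0,3), (0,4), (0,5), (1,4), (1,5), (1,6), (2,6), (2,7), (3,7), (4,7)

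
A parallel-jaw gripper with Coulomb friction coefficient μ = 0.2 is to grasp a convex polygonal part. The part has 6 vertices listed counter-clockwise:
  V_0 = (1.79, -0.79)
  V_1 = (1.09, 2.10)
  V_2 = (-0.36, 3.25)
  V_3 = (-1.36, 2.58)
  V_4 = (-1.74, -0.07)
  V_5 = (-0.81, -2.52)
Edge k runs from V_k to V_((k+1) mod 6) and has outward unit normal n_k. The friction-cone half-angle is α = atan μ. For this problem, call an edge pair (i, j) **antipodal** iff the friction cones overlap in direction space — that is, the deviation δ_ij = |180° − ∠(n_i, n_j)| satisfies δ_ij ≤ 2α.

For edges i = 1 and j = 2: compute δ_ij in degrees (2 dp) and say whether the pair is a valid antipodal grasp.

α = atan 0.2 = 11.31°;  2α = 22.62°
edge 1: e_1 = (-1.45, +1.15);  n_1 = (+0.6214, +0.7835)
edge 2: e_2 = (-1.00, -0.67);  n_2 = (-0.5566, +0.8308)
∠(n_1, n_2) = 72.24°
δ = |180° − 72.24°| = 107.76°
107.76° > 2α = 22.62°  →  invalid

δ = 107.76°, invalid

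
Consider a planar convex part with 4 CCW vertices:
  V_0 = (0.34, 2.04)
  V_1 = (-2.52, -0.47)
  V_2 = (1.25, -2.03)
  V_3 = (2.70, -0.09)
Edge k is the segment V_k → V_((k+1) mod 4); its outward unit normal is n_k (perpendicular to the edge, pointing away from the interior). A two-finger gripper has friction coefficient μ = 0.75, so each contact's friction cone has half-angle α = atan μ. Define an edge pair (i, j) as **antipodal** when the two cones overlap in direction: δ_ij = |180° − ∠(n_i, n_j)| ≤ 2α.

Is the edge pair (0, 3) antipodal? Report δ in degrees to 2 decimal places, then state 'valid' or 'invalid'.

δ = 96.66°, invalid

α = atan 0.75 = 36.87°;  2α = 73.74°
edge 0: e_0 = (-2.86, -2.51);  n_0 = (-0.6596, +0.7516)
edge 3: e_3 = (-2.36, +2.13);  n_3 = (+0.6700, +0.7424)
∠(n_0, n_3) = 83.34°
δ = |180° − 83.34°| = 96.66°
96.66° > 2α = 73.74°  →  invalid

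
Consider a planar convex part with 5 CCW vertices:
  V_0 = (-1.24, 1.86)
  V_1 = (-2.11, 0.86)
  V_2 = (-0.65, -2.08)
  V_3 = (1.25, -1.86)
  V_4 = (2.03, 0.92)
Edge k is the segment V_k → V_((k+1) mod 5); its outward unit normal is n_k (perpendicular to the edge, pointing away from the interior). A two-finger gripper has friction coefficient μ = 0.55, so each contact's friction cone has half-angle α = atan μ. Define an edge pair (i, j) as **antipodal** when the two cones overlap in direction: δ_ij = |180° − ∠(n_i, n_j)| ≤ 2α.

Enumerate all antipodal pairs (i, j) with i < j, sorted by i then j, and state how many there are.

count = 5; pairs: (0,2), (0,3), (1,3), (1,4), (2,4)

α = atan 0.55 = 28.81°;  2α = 57.62°
n_0 = (-0.7544, +0.6564)
n_1 = (-0.8956, -0.4448)
n_2 = (+0.1150, -0.9934)
n_3 = (+0.9628, -0.2701)
n_4 = (+0.2763, +0.9611)
  (0,1): δ = 112.57°  ·
  (0,2): δ = 42.37°  ✓
  (0,3): δ = 25.35°  ✓
  (0,4): δ = 114.99°  ·
  (1,2): δ = 109.80°  ·
  (1,3): δ = 42.08°  ✓
  (1,4): δ = 47.55°  ✓
  (2,3): δ = 112.28°  ·
  (2,4): δ = 22.64°  ✓
  (3,4): δ = 90.37°  ·
antipodal pairs: 5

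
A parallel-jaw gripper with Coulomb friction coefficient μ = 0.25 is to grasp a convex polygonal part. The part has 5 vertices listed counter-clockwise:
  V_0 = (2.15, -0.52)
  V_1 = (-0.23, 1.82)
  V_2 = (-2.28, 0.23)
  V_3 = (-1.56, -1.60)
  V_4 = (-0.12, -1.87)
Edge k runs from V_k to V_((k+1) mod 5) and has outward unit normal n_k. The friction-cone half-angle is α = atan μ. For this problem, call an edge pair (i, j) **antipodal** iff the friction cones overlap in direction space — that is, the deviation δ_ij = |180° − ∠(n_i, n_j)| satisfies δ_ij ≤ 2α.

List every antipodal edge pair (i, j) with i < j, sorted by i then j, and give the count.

count = 2; pairs: (0,2), (1,4)

α = atan 0.25 = 14.04°;  2α = 28.07°
n_0 = (+0.7011, +0.7131)
n_1 = (-0.6129, +0.7902)
n_2 = (-0.9306, -0.3661)
n_3 = (-0.1843, -0.9829)
n_4 = (+0.5112, -0.8595)
  (0,1): δ = 97.69°  ·
  (0,2): δ = 24.01°  ✓
  (0,3): δ = 33.89°  ·
  (0,4): δ = 75.25°  ·
  (1,2): δ = 106.32°  ·
  (1,3): δ = 48.42°  ·
  (1,4): δ = 7.06°  ✓
  (2,3): δ = 122.10°  ·
  (2,4): δ = 80.74°  ·
  (3,4): δ = 138.64°  ·
antipodal pairs: 2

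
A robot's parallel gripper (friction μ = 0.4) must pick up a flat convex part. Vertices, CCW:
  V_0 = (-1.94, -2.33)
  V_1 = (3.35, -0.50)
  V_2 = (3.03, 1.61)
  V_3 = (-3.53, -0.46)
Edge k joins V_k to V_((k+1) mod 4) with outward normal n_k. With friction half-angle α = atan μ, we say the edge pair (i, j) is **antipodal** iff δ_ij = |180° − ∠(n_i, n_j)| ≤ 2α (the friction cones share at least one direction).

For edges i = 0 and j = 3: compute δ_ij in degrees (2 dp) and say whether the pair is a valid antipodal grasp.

α = atan 0.4 = 21.80°;  2α = 43.60°
edge 0: e_0 = (+5.29, +1.83);  n_0 = (+0.3269, -0.9450)
edge 3: e_3 = (+1.59, -1.87);  n_3 = (-0.7618, -0.6478)
∠(n_0, n_3) = 68.71°
δ = |180° − 68.71°| = 111.29°
111.29° > 2α = 43.60°  →  invalid

δ = 111.29°, invalid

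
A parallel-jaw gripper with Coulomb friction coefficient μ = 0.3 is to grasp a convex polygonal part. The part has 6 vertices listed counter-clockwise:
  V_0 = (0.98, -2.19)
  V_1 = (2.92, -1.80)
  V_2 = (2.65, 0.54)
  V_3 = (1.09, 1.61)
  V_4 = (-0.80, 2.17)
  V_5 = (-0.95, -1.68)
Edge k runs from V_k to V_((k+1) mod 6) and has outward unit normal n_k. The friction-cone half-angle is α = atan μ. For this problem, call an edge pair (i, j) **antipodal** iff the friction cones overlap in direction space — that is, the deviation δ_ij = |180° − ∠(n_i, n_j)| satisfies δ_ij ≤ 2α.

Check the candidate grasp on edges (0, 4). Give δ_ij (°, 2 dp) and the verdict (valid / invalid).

δ = 76.40°, invalid

α = atan 0.3 = 16.70°;  2α = 33.40°
edge 0: e_0 = (+1.94, +0.39);  n_0 = (+0.1971, -0.9804)
edge 4: e_4 = (-0.15, -3.85);  n_4 = (-0.9992, +0.0389)
∠(n_0, n_4) = 103.60°
δ = |180° − 103.60°| = 76.40°
76.40° > 2α = 33.40°  →  invalid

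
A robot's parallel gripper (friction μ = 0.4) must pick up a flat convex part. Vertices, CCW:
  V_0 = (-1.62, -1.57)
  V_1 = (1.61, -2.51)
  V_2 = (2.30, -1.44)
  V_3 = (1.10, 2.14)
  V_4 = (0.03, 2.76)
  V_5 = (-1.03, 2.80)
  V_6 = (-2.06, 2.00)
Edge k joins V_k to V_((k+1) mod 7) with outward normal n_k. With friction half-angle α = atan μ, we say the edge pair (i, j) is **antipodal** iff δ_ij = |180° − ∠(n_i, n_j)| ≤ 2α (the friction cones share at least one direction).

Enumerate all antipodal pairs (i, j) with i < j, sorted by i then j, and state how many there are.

α = atan 0.4 = 21.80°;  2α = 43.60°
n_0 = (-0.2794, -0.9602)
n_1 = (+0.8404, -0.5419)
n_2 = (+0.9482, +0.3178)
n_3 = (+0.5014, +0.8652)
n_4 = (+0.0377, +0.9993)
n_5 = (-0.6134, +0.7898)
n_6 = (-0.9925, -0.1223)
  (0,1): δ = 106.59°  ·
  (0,2): δ = 55.24°  ·
  (0,3): δ = 13.86°  ✓
  (0,4): δ = 14.07°  ✓
  (0,5): δ = 54.06°  ·
  (0,6): δ = 113.25°  ·
  (1,2): δ = 128.65°  ·
  (1,3): δ = 87.27°  ·
  (1,4): δ = 59.34°  ·
  (1,5): δ = 19.35°  ✓
  (1,6): δ = 39.84°  ✓
  (2,3): δ = 138.62°  ·
  (2,4): δ = 110.69°  ·
  (2,5): δ = 70.69°  ·
  (2,6): δ = 11.50°  ✓
  (3,4): δ = 152.07°  ·
  (3,5): δ = 112.07°  ·
  (3,6): δ = 52.88°  ·
  (4,5): δ = 140.00°  ·
  (4,6): δ = 80.81°  ·
  (5,6): δ = 120.81°  ·
antipodal pairs: 5

count = 5; pairs: (0,3), (0,4), (1,5), (1,6), (2,6)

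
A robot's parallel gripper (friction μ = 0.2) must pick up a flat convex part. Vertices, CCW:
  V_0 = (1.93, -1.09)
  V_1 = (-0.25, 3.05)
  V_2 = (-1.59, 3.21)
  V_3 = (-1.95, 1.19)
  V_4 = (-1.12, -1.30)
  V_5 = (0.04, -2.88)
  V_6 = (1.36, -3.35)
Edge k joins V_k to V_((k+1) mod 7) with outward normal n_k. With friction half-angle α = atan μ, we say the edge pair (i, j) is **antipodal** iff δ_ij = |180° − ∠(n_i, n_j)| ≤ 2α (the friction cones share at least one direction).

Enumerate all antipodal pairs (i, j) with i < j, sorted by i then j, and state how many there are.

α = atan 0.2 = 11.31°;  2α = 22.62°
n_0 = (+0.8848, +0.4659)
n_1 = (+0.1186, +0.9929)
n_2 = (-0.9845, +0.1755)
n_3 = (-0.9487, -0.3162)
n_4 = (-0.8061, -0.5918)
n_5 = (-0.3354, -0.9421)
n_6 = (+0.9696, -0.2446)
  (0,1): δ = 124.58°  ·
  (0,2): δ = 37.87°  ·
  (0,3): δ = 9.33°  ✓
  (0,4): δ = 8.52°  ✓
  (0,5): δ = 42.63°  ·
  (0,6): δ = 138.07°  ·
  (1,2): δ = 93.30°  ·
  (1,3): δ = 64.76°  ·
  (1,4): δ = 46.91°  ·
  (1,5): δ = 12.79°  ✓
  (1,6): δ = 82.65°  ·
  (2,3): δ = 151.46°  ·
  (2,4): δ = 133.61°  ·
  (2,5): δ = 99.49°  ·
  (2,6): δ = 4.05°  ✓
  (3,4): δ = 162.15°  ·
  (3,5): δ = 128.03°  ·
  (3,6): δ = 32.59°  ·
  (4,5): δ = 145.88°  ·
  (4,6): δ = 50.44°  ·
  (5,6): δ = 84.56°  ·
antipodal pairs: 4

count = 4; pairs: (0,3), (0,4), (1,5), (2,6)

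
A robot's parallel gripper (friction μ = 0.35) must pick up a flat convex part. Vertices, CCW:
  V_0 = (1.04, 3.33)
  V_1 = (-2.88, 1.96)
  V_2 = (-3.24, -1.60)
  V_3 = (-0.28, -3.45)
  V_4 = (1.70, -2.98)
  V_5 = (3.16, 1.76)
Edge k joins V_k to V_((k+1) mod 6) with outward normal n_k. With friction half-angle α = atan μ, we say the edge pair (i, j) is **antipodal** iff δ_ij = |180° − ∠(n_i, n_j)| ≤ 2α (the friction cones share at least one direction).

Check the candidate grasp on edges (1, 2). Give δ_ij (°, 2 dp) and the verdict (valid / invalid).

α = atan 0.35 = 19.29°;  2α = 38.58°
edge 1: e_1 = (-0.36, -3.56);  n_1 = (-0.9949, +0.1006)
edge 2: e_2 = (+2.96, -1.85);  n_2 = (-0.5300, -0.8480)
∠(n_1, n_2) = 63.77°
δ = |180° − 63.77°| = 116.23°
116.23° > 2α = 38.58°  →  invalid

δ = 116.23°, invalid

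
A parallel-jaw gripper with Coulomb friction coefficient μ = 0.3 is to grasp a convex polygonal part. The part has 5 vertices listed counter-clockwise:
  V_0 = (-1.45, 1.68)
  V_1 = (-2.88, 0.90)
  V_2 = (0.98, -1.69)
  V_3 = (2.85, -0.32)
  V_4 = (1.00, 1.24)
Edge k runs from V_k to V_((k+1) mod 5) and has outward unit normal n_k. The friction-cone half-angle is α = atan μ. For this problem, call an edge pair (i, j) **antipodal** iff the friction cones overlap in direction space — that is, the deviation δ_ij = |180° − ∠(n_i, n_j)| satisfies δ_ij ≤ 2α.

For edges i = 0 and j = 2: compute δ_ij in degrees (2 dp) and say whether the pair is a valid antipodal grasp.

δ = 7.62°, valid

α = atan 0.3 = 16.70°;  2α = 33.40°
edge 0: e_0 = (-1.43, -0.78);  n_0 = (-0.4789, +0.8779)
edge 2: e_2 = (+1.87, +1.37);  n_2 = (+0.5910, -0.8067)
∠(n_0, n_2) = 172.38°
δ = |180° − 172.38°| = 7.62°
7.62° ≤ 2α = 33.40°  →  valid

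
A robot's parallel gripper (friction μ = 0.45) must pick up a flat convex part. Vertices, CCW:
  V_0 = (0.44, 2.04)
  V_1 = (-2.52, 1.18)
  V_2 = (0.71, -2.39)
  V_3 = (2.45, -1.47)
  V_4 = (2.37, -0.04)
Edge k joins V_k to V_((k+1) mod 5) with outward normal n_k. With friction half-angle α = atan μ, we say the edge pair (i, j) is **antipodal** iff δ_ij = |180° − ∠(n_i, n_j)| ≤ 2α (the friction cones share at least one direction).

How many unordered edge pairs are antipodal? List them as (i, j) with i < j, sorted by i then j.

count = 3; pairs: (0,2), (1,3), (1,4)

α = atan 0.45 = 24.23°;  2α = 48.46°
n_0 = (-0.2790, +0.9603)
n_1 = (-0.7415, -0.6709)
n_2 = (+0.4674, -0.8840)
n_3 = (+0.9984, +0.0559)
n_4 = (+0.7330, +0.6802)
  (0,1): δ = 64.06°  ·
  (0,2): δ = 11.67°  ✓
  (0,3): δ = 77.00°  ·
  (0,4): δ = 116.66°  ·
  (1,2): δ = 104.27°  ·
  (1,3): δ = 38.94°  ✓
  (1,4): δ = 0.72°  ✓
  (2,3): δ = 114.66°  ·
  (2,4): δ = 75.01°  ·
  (3,4): δ = 140.34°  ·
antipodal pairs: 3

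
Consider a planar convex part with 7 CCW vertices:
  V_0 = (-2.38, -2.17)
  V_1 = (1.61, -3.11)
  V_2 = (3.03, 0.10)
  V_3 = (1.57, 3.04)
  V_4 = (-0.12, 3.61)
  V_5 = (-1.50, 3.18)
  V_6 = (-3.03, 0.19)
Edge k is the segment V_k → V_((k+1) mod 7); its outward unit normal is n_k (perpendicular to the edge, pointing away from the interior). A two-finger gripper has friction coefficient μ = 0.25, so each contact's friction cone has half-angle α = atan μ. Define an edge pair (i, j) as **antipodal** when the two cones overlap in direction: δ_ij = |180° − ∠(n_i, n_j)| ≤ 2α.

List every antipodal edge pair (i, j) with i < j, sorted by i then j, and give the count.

α = atan 0.25 = 14.04°;  2α = 28.07°
n_0 = (-0.2293, -0.9734)
n_1 = (+0.9145, -0.4046)
n_2 = (+0.8956, +0.4448)
n_3 = (+0.3196, +0.9476)
n_4 = (-0.2975, +0.9547)
n_5 = (-0.8902, +0.4555)
n_6 = (-0.9641, -0.2655)
  (0,1): δ = 100.61°  ·
  (0,2): δ = 50.33°  ·
  (0,3): δ = 5.38°  ✓
  (0,4): δ = 30.56°  ·
  (0,5): δ = 76.16°  ·
  (0,6): δ = 118.66°  ·
  (1,2): δ = 129.73°  ·
  (1,3): δ = 84.78°  ·
  (1,4): δ = 48.83°  ·
  (1,5): δ = 3.24°  ✓
  (1,6): δ = 39.26°  ·
  (2,3): δ = 135.05°  ·
  (2,4): δ = 99.10°  ·
  (2,5): δ = 53.51°  ·
  (2,6): δ = 11.01°  ✓
  (3,4): δ = 144.06°  ·
  (3,5): δ = 98.46°  ·
  (3,6): δ = 55.96°  ·
  (4,5): δ = 134.41°  ·
  (4,6): δ = 91.91°  ·
  (5,6): δ = 137.50°  ·
antipodal pairs: 3

count = 3; pairs: (0,3), (1,5), (2,6)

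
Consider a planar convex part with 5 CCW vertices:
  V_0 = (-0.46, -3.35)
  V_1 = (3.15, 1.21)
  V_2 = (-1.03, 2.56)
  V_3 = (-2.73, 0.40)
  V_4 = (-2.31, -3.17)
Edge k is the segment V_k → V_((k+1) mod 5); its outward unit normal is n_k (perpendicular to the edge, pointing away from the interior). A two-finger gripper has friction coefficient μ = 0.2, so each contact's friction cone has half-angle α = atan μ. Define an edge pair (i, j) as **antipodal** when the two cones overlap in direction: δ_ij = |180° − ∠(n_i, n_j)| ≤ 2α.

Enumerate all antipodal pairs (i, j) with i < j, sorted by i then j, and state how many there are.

α = atan 0.2 = 11.31°;  2α = 22.62°
n_0 = (+0.7840, -0.6207)
n_1 = (+0.3073, +0.9516)
n_2 = (-0.7858, +0.6185)
n_3 = (-0.9932, -0.1168)
n_4 = (-0.0968, -0.9953)
  (0,1): δ = 69.53°  ·
  (0,2): δ = 0.16°  ✓
  (0,3): δ = 45.08°  ·
  (0,4): δ = 122.81°  ·
  (1,2): δ = 110.31°  ·
  (1,3): δ = 65.39°  ·
  (1,4): δ = 12.34°  ✓
  (2,3): δ = 135.09°  ·
  (2,4): δ = 57.35°  ·
  (3,4): δ = 102.27°  ·
antipodal pairs: 2

count = 2; pairs: (0,2), (1,4)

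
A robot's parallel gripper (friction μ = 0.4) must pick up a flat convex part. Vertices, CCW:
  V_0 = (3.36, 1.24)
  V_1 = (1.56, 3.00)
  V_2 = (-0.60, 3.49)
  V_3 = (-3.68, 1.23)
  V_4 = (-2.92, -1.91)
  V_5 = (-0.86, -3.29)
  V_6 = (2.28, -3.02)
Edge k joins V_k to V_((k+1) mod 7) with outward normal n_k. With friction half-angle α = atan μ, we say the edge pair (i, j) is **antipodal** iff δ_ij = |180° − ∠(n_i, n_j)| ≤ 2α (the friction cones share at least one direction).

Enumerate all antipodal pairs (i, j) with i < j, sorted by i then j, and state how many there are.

α = atan 0.4 = 21.80°;  2α = 43.60°
n_0 = (+0.6991, +0.7150)
n_1 = (+0.2212, +0.9752)
n_2 = (-0.5916, +0.8062)
n_3 = (-0.9719, -0.2352)
n_4 = (-0.5566, -0.8308)
n_5 = (+0.0857, -0.9963)
n_6 = (+0.9693, -0.2457)
  (0,1): δ = 148.43°  ·
  (0,2): δ = 99.37°  ·
  (0,3): δ = 32.04°  ✓
  (0,4): δ = 10.54°  ✓
  (0,5): δ = 49.27°  ·
  (0,6): δ = 120.13°  ·
  (1,2): δ = 130.95°  ·
  (1,3): δ = 63.61°  ·
  (1,4): δ = 21.04°  ✓
  (1,5): δ = 17.70°  ✓
  (1,6): δ = 88.56°  ·
  (2,3): δ = 112.66°  ·
  (2,4): δ = 70.09°  ·
  (2,5): δ = 31.36°  ✓
  (2,6): δ = 39.50°  ✓
  (3,4): δ = 137.42°  ·
  (3,5): δ = 98.69°  ·
  (3,6): δ = 27.83°  ✓
  (4,5): δ = 141.27°  ·
  (4,6): δ = 70.41°  ·
  (5,6): δ = 109.14°  ·
antipodal pairs: 7

count = 7; pairs: (0,3), (0,4), (1,4), (1,5), (2,5), (2,6), (3,6)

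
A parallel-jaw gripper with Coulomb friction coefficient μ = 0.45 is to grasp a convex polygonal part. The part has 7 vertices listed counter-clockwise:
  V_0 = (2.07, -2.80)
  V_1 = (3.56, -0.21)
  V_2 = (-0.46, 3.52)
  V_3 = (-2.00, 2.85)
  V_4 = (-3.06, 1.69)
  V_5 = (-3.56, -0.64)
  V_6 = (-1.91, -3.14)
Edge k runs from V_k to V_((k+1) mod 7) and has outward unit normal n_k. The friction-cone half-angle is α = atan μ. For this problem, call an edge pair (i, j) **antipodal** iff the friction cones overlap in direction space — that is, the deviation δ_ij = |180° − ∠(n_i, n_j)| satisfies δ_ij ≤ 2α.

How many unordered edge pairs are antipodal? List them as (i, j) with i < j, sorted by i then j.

α = atan 0.45 = 24.23°;  2α = 48.46°
n_0 = (+0.8668, -0.4987)
n_1 = (+0.6802, +0.7331)
n_2 = (-0.3989, +0.9170)
n_3 = (-0.7382, +0.6746)
n_4 = (-0.9777, +0.2098)
n_5 = (-0.8346, -0.5508)
n_6 = (+0.0851, -0.9964)
  (0,1): δ = 102.95°  ·
  (0,2): δ = 36.58°  ✓
  (0,3): δ = 12.51°  ✓
  (0,4): δ = 17.80°  ✓
  (0,5): δ = 63.34°  ·
  (0,6): δ = 124.79°  ·
  (1,2): δ = 113.63°  ·
  (1,3): δ = 89.56°  ·
  (1,4): δ = 59.25°  ·
  (1,5): δ = 13.72°  ✓
  (1,6): δ = 47.74°  ✓
  (2,3): δ = 155.93°  ·
  (2,4): δ = 125.62°  ·
  (2,5): δ = 80.09°  ·
  (2,6): δ = 18.63°  ✓
  (3,4): δ = 149.69°  ·
  (3,5): δ = 104.15°  ·
  (3,6): δ = 42.70°  ✓
  (4,5): δ = 134.46°  ·
  (4,6): δ = 73.01°  ·
  (5,6): δ = 118.54°  ·
antipodal pairs: 7

count = 7; pairs: (0,2), (0,3), (0,4), (1,5), (1,6), (2,6), (3,6)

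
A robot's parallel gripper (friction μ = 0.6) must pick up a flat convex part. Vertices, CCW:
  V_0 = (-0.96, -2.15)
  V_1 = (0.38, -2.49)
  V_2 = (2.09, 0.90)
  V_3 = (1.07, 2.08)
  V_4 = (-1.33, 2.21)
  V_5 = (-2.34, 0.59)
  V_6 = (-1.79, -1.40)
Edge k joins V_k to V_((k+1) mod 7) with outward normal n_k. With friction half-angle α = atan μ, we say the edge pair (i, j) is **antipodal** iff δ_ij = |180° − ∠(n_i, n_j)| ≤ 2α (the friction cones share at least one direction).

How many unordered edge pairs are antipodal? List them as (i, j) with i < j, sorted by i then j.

α = atan 0.6 = 30.96°;  2α = 61.93°
n_0 = (-0.2459, -0.9693)
n_1 = (+0.8928, -0.4504)
n_2 = (+0.7565, +0.6540)
n_3 = (+0.0541, +0.9985)
n_4 = (-0.8486, +0.5291)
n_5 = (-0.9639, -0.2664)
n_6 = (-0.6704, -0.7420)
  (0,1): δ = 102.53°  ·
  (0,2): δ = 34.92°  ✓
  (0,3): δ = 11.14°  ✓
  (0,4): δ = 72.30°  ·
  (0,5): δ = 119.69°  ·
  (0,6): δ = 152.14°  ·
  (1,2): δ = 112.39°  ·
  (1,3): δ = 66.33°  ·
  (1,4): δ = 5.17°  ✓
  (1,5): δ = 42.22°  ✓
  (1,6): δ = 74.67°  ·
  (2,3): δ = 133.94°  ·
  (2,4): δ = 72.78°  ·
  (2,5): δ = 25.39°  ✓
  (2,6): δ = 7.06°  ✓
  (3,4): δ = 118.84°  ·
  (3,5): δ = 71.45°  ·
  (3,6): δ = 39.00°  ✓
  (4,5): δ = 132.61°  ·
  (4,6): δ = 100.16°  ·
  (5,6): δ = 147.55°  ·
antipodal pairs: 7

count = 7; pairs: (0,2), (0,3), (1,4), (1,5), (2,5), (2,6), (3,6)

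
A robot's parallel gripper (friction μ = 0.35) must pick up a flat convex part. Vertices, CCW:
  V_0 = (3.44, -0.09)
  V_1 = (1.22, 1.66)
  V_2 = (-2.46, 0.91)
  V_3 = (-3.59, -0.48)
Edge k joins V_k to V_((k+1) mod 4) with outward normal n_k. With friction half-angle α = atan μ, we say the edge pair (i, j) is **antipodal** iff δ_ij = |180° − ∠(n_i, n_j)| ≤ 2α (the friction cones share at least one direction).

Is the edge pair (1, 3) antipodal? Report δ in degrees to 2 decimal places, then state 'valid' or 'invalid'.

δ = 8.34°, valid

α = atan 0.35 = 19.29°;  2α = 38.58°
edge 1: e_1 = (-3.68, -0.75);  n_1 = (-0.1997, +0.9799)
edge 3: e_3 = (+7.03, +0.39);  n_3 = (+0.0554, -0.9985)
∠(n_1, n_3) = 171.66°
δ = |180° − 171.66°| = 8.34°
8.34° ≤ 2α = 38.58°  →  valid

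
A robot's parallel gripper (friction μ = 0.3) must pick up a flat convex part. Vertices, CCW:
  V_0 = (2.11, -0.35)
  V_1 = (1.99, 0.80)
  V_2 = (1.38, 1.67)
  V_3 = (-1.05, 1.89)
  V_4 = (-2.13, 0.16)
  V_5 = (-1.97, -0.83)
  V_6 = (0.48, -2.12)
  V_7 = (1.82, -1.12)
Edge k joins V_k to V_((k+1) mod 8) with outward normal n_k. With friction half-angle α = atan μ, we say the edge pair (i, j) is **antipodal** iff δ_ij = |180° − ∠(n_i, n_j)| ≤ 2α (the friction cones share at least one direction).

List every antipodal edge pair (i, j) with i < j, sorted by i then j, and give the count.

count = 7; pairs: (0,4), (1,4), (1,5), (2,5), (3,6), (3,7), (4,7)

α = atan 0.3 = 16.70°;  2α = 33.40°
n_0 = (+0.9946, +0.1038)
n_1 = (+0.8188, +0.5741)
n_2 = (+0.0902, +0.9959)
n_3 = (-0.8483, +0.5296)
n_4 = (-0.9872, -0.1595)
n_5 = (-0.4659, -0.8848)
n_6 = (+0.5981, -0.8014)
n_7 = (+0.9358, -0.3525)
  (0,1): δ = 150.92°  ·
  (0,2): δ = 101.13°  ·
  (0,3): δ = 37.93°  ·
  (0,4): δ = 3.22°  ✓
  (0,5): δ = 56.27°  ·
  (0,6): δ = 120.78°  ·
  (0,7): δ = 153.41°  ·
  (1,2): δ = 130.21°  ·
  (1,3): δ = 67.01°  ·
  (1,4): δ = 25.86°  ✓
  (1,5): δ = 27.20°  ✓
  (1,6): δ = 91.70°  ·
  (1,7): δ = 124.33°  ·
  (2,3): δ = 116.80°  ·
  (2,4): δ = 75.65°  ·
  (2,5): δ = 22.60°  ✓
  (2,6): δ = 41.91°  ·
  (2,7): δ = 74.54°  ·
  (3,4): δ = 138.84°  ·
  (3,5): δ = 85.79°  ·
  (3,6): δ = 21.29°  ✓
  (3,7): δ = 11.34°  ✓
  (4,5): δ = 126.95°  ·
  (4,6): δ = 62.45°  ·
  (4,7): δ = 29.82°  ✓
  (5,6): δ = 115.50°  ·
  (5,7): δ = 82.87°  ·
  (6,7): δ = 147.37°  ·
antipodal pairs: 7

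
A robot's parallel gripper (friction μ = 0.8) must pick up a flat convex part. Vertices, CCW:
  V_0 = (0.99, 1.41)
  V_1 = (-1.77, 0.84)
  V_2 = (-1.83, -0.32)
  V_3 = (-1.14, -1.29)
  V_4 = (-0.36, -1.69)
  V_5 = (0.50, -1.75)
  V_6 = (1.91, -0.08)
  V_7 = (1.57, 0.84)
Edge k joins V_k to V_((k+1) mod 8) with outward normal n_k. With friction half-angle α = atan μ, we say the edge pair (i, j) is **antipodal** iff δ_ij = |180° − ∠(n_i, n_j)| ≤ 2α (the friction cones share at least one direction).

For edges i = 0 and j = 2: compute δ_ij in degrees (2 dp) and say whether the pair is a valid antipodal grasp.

α = atan 0.8 = 38.66°;  2α = 77.32°
edge 0: e_0 = (-2.76, -0.57);  n_0 = (-0.2023, +0.9793)
edge 2: e_2 = (+0.69, -0.97);  n_2 = (-0.8149, -0.5796)
∠(n_0, n_2) = 113.76°
δ = |180° − 113.76°| = 66.24°
66.24° ≤ 2α = 77.32°  →  valid

δ = 66.24°, valid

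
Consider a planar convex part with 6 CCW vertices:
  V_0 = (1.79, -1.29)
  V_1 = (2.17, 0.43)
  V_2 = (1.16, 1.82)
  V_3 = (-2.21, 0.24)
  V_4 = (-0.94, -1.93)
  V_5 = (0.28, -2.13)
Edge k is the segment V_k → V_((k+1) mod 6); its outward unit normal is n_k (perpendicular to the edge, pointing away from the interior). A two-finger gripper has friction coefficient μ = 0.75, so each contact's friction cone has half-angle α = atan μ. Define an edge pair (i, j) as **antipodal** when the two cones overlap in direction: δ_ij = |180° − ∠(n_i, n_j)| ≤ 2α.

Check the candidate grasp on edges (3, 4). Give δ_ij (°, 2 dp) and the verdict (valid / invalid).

δ = 129.65°, invalid

α = atan 0.75 = 36.87°;  2α = 73.74°
edge 3: e_3 = (+1.27, -2.17);  n_3 = (-0.8631, -0.5051)
edge 4: e_4 = (+1.22, -0.20);  n_4 = (-0.1618, -0.9868)
∠(n_3, n_4) = 50.35°
δ = |180° − 50.35°| = 129.65°
129.65° > 2α = 73.74°  →  invalid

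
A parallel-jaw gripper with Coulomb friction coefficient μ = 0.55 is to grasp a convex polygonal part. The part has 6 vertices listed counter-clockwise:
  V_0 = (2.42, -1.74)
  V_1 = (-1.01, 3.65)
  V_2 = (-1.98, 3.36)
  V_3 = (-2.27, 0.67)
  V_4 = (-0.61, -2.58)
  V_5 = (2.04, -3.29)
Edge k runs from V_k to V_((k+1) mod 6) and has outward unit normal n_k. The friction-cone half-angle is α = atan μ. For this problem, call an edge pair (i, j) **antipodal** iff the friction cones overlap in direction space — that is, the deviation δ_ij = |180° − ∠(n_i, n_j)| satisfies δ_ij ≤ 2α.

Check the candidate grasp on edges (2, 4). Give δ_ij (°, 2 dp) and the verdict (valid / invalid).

δ = 98.85°, invalid

α = atan 0.55 = 28.81°;  2α = 57.62°
edge 2: e_2 = (-0.29, -2.69);  n_2 = (-0.9942, +0.1072)
edge 4: e_4 = (+2.65, -0.71);  n_4 = (-0.2588, -0.9659)
∠(n_2, n_4) = 81.15°
δ = |180° − 81.15°| = 98.85°
98.85° > 2α = 57.62°  →  invalid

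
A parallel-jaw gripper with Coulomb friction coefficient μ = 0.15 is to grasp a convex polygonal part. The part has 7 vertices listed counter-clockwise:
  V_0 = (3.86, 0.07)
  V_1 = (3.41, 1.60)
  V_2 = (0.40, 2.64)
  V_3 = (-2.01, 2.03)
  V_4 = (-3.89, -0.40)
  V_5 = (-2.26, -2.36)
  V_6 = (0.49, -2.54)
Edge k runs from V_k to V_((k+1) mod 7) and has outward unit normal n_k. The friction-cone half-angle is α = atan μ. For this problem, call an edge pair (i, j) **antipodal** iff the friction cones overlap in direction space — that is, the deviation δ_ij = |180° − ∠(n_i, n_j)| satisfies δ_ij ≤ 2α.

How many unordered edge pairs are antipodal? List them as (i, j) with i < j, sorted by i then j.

α = atan 0.15 = 8.53°;  2α = 17.06°
n_0 = (+0.9594, +0.2822)
n_1 = (+0.3266, +0.9452)
n_2 = (-0.2454, +0.9694)
n_3 = (-0.7909, +0.6119)
n_4 = (-0.7689, -0.6394)
n_5 = (-0.0653, -0.9979)
n_6 = (+0.6123, -0.7906)
  (0,1): δ = 125.45°  ·
  (0,2): δ = 92.19°  ·
  (0,3): δ = 54.12°  ·
  (0,4): δ = 23.36°  ·
  (0,5): δ = 69.87°  ·
  (0,6): δ = 111.37°  ·
  (1,2): δ = 146.74°  ·
  (1,3): δ = 108.67°  ·
  (1,4): δ = 31.19°  ·
  (1,5): δ = 15.32°  ✓
  (1,6): δ = 56.82°  ·
  (2,3): δ = 141.93°  ·
  (2,4): δ = 64.46°  ·
  (2,5): δ = 17.95°  ·
  (2,6): δ = 23.55°  ·
  (3,4): δ = 102.52°  ·
  (3,5): δ = 56.02°  ·
  (3,6): δ = 14.52°  ✓
  (4,5): δ = 133.49°  ·
  (4,6): δ = 91.99°  ·
  (5,6): δ = 138.50°  ·
antipodal pairs: 2

count = 2; pairs: (1,5), (3,6)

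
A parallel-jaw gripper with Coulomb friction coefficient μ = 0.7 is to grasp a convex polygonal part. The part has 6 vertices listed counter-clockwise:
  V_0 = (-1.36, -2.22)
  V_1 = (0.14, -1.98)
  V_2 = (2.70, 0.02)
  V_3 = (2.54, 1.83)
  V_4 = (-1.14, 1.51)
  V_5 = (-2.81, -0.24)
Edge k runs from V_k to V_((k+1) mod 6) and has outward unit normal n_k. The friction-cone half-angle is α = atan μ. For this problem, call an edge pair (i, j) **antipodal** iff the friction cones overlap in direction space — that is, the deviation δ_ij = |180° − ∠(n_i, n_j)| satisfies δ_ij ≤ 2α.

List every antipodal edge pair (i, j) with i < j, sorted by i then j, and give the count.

count = 7; pairs: (0,3), (0,4), (1,3), (1,4), (2,4), (2,5), (3,5)

α = atan 0.7 = 34.99°;  2α = 69.98°
n_0 = (+0.1580, -0.9874)
n_1 = (+0.6156, -0.7880)
n_2 = (+0.9961, +0.0881)
n_3 = (-0.0866, +0.9962)
n_4 = (-0.7234, +0.6904)
n_5 = (-0.8068, -0.5908)
  (0,1): δ = 151.09°  ·
  (0,2): δ = 94.04°  ·
  (0,3): δ = 4.12°  ✓
  (0,4): δ = 37.25°  ✓
  (0,5): δ = 117.13°  ·
  (1,2): δ = 122.95°  ·
  (1,3): δ = 33.03°  ✓
  (1,4): δ = 8.34°  ✓
  (1,5): δ = 88.22°  ·
  (2,3): δ = 90.08°  ·
  (2,4): δ = 48.71°  ✓
  (2,5): δ = 31.16°  ✓
  (3,4): δ = 138.63°  ·
  (3,5): δ = 58.75°  ✓
  (4,5): δ = 100.12°  ·
antipodal pairs: 7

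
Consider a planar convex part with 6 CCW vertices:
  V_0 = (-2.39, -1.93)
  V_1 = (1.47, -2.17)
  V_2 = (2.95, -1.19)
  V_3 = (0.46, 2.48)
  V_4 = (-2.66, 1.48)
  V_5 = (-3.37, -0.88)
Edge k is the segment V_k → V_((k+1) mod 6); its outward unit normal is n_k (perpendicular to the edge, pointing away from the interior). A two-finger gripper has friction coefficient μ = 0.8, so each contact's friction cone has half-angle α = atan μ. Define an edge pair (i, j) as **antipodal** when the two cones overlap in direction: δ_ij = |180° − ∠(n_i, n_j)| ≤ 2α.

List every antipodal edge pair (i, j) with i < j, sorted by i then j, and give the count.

count = 8; pairs: (0,2), (0,3), (0,4), (1,3), (1,4), (2,4), (2,5), (3,5)

α = atan 0.8 = 38.66°;  2α = 77.32°
n_0 = (-0.0621, -0.9981)
n_1 = (+0.5521, -0.8338)
n_2 = (+0.8275, +0.5614)
n_3 = (-0.3052, +0.9523)
n_4 = (-0.9576, +0.2881)
n_5 = (-0.7311, -0.6823)
  (0,1): δ = 142.93°  ·
  (0,2): δ = 52.29°  ✓
  (0,3): δ = 21.33°  ✓
  (0,4): δ = 76.81°  ✓
  (0,5): δ = 136.58°  ·
  (1,2): δ = 89.36°  ·
  (1,3): δ = 15.74°  ✓
  (1,4): δ = 39.75°  ✓
  (1,5): δ = 99.51°  ·
  (2,3): δ = 106.38°  ·
  (2,4): δ = 50.90°  ✓
  (2,5): δ = 8.87°  ✓
  (3,4): δ = 124.52°  ·
  (3,5): δ = 64.75°  ✓
  (4,5): δ = 120.23°  ·
antipodal pairs: 8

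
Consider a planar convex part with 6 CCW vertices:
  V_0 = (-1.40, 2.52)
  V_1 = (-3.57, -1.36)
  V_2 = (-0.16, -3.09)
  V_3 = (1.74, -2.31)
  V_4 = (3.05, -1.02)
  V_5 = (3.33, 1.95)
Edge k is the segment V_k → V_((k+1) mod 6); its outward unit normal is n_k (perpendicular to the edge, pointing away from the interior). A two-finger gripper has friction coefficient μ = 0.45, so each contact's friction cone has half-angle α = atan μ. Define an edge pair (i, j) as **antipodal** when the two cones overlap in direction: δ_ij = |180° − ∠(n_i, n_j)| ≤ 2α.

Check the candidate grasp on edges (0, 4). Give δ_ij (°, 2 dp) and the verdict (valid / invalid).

δ = 23.83°, valid

α = atan 0.45 = 24.23°;  2α = 48.46°
edge 0: e_0 = (-2.17, -3.88);  n_0 = (-0.8728, +0.4881)
edge 4: e_4 = (+0.28, +2.97);  n_4 = (+0.9956, -0.0939)
∠(n_0, n_4) = 156.17°
δ = |180° − 156.17°| = 23.83°
23.83° ≤ 2α = 48.46°  →  valid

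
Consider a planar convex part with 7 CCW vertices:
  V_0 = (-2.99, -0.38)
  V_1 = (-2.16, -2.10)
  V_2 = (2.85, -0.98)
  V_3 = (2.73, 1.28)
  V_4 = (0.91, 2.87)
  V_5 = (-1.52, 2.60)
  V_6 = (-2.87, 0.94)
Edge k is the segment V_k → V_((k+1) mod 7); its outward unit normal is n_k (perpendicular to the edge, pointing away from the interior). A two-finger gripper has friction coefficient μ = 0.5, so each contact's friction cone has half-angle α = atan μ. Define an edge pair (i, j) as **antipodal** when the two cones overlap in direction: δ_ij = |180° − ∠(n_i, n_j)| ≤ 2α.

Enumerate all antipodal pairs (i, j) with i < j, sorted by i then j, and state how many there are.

count = 6; pairs: (0,2), (0,3), (1,4), (1,5), (2,5), (2,6)

α = atan 0.5 = 26.57°;  2α = 53.13°
n_0 = (-0.9006, -0.4346)
n_1 = (+0.2182, -0.9759)
n_2 = (+0.9986, +0.0530)
n_3 = (+0.6579, +0.7531)
n_4 = (-0.1104, +0.9939)
n_5 = (-0.7758, +0.6309)
n_6 = (-0.9959, +0.0905)
  (0,1): δ = 103.16°  ·
  (0,2): δ = 22.72°  ✓
  (0,3): δ = 23.10°  ✓
  (0,4): δ = 70.58°  ·
  (0,5): δ = 115.12°  ·
  (0,6): δ = 149.05°  ·
  (1,2): δ = 99.56°  ·
  (1,3): δ = 53.74°  ·
  (1,4): δ = 6.26°  ✓
  (1,5): δ = 38.28°  ✓
  (1,6): δ = 72.20°  ·
  (2,3): δ = 134.18°  ·
  (2,4): δ = 86.70°  ·
  (2,5): δ = 42.16°  ✓
  (2,6): δ = 8.23°  ✓
  (3,4): δ = 132.52°  ·
  (3,5): δ = 87.98°  ·
  (3,6): δ = 54.05°  ·
  (4,5): δ = 135.46°  ·
  (4,6): δ = 101.53°  ·
  (5,6): δ = 146.07°  ·
antipodal pairs: 6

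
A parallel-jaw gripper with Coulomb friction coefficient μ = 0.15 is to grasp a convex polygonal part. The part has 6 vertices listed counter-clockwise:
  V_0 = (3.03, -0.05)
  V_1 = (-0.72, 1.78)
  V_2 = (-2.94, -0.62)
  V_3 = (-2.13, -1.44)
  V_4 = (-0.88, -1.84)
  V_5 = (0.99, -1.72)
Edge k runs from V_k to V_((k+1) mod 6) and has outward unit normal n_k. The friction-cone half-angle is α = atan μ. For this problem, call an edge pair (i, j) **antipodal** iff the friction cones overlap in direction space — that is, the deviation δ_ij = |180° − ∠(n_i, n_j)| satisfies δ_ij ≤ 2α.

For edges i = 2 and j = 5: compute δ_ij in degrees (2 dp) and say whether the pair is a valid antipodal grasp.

δ = 95.34°, invalid

α = atan 0.15 = 8.53°;  2α = 17.06°
edge 2: e_2 = (+0.81, -0.82);  n_2 = (-0.7114, -0.7028)
edge 5: e_5 = (+2.04, +1.67);  n_5 = (+0.6334, -0.7738)
∠(n_2, n_5) = 84.66°
δ = |180° − 84.66°| = 95.34°
95.34° > 2α = 17.06°  →  invalid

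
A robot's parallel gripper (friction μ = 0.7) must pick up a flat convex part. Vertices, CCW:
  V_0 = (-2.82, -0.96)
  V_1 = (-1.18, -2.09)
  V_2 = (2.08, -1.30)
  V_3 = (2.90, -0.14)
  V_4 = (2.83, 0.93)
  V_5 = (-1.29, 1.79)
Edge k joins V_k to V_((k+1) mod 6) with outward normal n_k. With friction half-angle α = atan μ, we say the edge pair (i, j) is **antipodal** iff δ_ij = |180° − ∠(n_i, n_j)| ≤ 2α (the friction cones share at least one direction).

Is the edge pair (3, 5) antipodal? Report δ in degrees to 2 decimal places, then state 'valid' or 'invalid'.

δ = 32.83°, valid

α = atan 0.7 = 34.99°;  2α = 69.98°
edge 3: e_3 = (-0.07, +1.07);  n_3 = (+0.9979, +0.0653)
edge 5: e_5 = (-1.53, -2.75);  n_5 = (-0.8739, +0.4862)
∠(n_3, n_5) = 147.17°
δ = |180° − 147.17°| = 32.83°
32.83° ≤ 2α = 69.98°  →  valid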